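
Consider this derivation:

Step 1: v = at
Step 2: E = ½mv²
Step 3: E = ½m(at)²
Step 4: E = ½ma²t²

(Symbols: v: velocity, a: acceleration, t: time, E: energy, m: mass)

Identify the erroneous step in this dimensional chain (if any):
No step introduces an error — all steps are dimensionally consistent.

Step 1: v = at → LHS [L T^-1], RHS [L T^-1] ✓
Step 2: E = ½mv² → LHS [L^2 M T^-2], RHS [L^2 M T^-2] ✓
Step 3: E = ½m(at)² → LHS [L^2 M T^-2], RHS [L^2 M T^-2] ✓
Step 4: E = ½ma²t² → LHS [L^2 M T^-2], RHS [L^2 M T^-2] ✓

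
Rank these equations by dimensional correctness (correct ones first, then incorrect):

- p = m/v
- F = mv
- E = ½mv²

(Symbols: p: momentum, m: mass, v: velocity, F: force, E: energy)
Dimensionally correct: E = ½mv²
Dimensionally incorrect: p = m/v, F = mv
Ordered (correct first, then incorrect): E = ½mv², p = m/v, F = mv

- p = m/v: LHS [L M T^-1], RHS [L^-1 M T] → incorrect ✗
- F = mv: LHS [L M T^-2], RHS [L M T^-1] → incorrect ✗
- E = ½mv²: LHS [L^2 M T^-2], RHS [L^2 M T^-2] → correct ✓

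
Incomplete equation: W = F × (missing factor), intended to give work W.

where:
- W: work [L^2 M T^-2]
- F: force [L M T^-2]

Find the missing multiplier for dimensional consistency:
d (distance), dimensions [L]

W has dimensions [L^2 M T^-2] and F has dimensions [L M T^-2].
The missing factor must have dimensions [L^2 M T^-2] / [L M T^-2] = [L], i.e. distance (d).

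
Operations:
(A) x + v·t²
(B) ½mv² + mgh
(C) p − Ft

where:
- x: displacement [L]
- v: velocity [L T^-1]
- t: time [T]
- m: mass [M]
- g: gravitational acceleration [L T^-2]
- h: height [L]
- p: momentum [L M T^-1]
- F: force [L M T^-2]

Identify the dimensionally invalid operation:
(A) x + v·t²

(A) x + v·t²: x [L] and v·t² [L T] — different dimensions cannot be added/subtracted ✗
(B) ½mv² + mgh: ½mv² [L^2 M T^-2] and mgh [L^2 M T^-2] — same dimensions ✓
(C) p − Ft: p [L M T^-1] and Ft [L M T^-1] — same dimensions ✓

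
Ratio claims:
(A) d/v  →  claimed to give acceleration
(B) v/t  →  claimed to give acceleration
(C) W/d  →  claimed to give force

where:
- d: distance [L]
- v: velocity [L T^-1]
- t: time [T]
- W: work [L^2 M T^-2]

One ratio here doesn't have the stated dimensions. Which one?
(A) d/v does not give acceleration

(A) d/v: [T] ≠ acceleration [L T^-2] ✗
(B) v/t: [L T^-2] = acceleration [L T^-2] ✓
(C) W/d: [L M T^-2] = force [L M T^-2] ✓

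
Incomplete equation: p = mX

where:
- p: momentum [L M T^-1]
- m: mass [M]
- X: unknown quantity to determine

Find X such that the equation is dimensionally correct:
X = v (velocity), dimensions [L T^-1]

p has dimensions [L M T^-1]; the rest of the RHS (m) has dimensions [M].
So X must have dimensions [L T^-1] — X = v (velocity).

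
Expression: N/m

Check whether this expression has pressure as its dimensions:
No

The expression N/m has dimensions [M T^-2], but pressure has dimensions [L^-1 M T^-2].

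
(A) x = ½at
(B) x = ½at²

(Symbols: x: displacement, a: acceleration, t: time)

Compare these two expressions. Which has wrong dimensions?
(A)

(A) x = ½at: LHS [L], RHS [L T^-1] ✗
(B) x = ½at²: LHS [L], RHS [L] ✓

Expression (A) x = ½at is dimensionally incorrect.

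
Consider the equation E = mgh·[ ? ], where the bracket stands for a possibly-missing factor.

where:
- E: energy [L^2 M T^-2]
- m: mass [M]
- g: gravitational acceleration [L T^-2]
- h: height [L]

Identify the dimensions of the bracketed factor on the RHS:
Nothing is missing — the bracketed factor must be dimensionless.

E has dimensions [L^2 M T^-2] and mgh already has dimensions [L^2 M T^-2], so E = mgh is dimensionally complete.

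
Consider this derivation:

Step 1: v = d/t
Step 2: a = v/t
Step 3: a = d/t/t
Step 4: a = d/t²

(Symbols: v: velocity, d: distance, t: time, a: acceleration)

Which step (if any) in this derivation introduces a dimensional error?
No step introduces an error — all steps are dimensionally consistent.

Step 1: v = d/t → LHS [L T^-1], RHS [L T^-1] ✓
Step 2: a = v/t → LHS [L T^-2], RHS [L T^-2] ✓
Step 3: a = d/t/t → LHS [L T^-2], RHS [L T^-2] ✓
Step 4: a = d/t² → LHS [L T^-2], RHS [L T^-2] ✓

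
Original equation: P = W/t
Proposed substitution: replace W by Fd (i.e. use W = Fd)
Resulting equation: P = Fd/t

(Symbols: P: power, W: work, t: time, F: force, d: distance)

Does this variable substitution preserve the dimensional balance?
Yes

[W] = [L^2 M T^-2] and [Fd] = [L^2 M T^-2]. These match, so the substitution replaces a quantity by one of the same dimensions and the result P = Fd/t has LHS [L^2 M T^-3] vs RHS [L^2 M T^-3] — still consistent.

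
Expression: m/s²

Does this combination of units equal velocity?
No

The expression m/s² has dimensions [L T^-2], but velocity has dimensions [L T^-1].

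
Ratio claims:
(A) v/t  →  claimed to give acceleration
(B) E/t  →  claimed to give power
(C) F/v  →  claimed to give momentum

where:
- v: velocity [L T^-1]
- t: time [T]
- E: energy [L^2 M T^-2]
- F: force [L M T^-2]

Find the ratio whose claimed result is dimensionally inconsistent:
(C) F/v does not give momentum

(A) v/t: [L T^-2] = acceleration [L T^-2] ✓
(B) E/t: [L^2 M T^-3] = power [L^2 M T^-3] ✓
(C) F/v: [M T^-1] ≠ momentum [L M T^-1] ✗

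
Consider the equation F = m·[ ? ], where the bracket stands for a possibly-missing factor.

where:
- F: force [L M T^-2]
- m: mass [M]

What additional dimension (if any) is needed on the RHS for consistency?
[L T^-2] — acceleration (e.g. a)

F has dimensions [L M T^-2]; m has dimensions [M].
The bracketed factor must supply [L M T^-2] / [M] = [L T^-2].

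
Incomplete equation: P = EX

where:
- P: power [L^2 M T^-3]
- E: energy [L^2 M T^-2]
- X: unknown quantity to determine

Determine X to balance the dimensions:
X = f (inverse time / frequency (1/t)), dimensions [T^-1]

P has dimensions [L^2 M T^-3]; the rest of the RHS (E) has dimensions [L^2 M T^-2].
So X must have dimensions [T^-1] — X = f (inverse time / frequency (1/t)).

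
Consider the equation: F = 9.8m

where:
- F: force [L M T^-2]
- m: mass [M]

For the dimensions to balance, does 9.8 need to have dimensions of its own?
Yes

F has dimensions [L M T^-2], while m alone has dimensions [M]. For the equation to balance, the factor 9.8 must carry dimensions [L T^-2] — it is a dimensional constant (a numerical value of a physical quantity with its units suppressed), not a pure number.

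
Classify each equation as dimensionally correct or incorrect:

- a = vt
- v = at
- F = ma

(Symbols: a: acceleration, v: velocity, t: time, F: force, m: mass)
Dimensionally correct: v = at, F = ma
Dimensionally incorrect: a = vt
Ordered (correct first, then incorrect): v = at, F = ma, a = vt

- a = vt: LHS [L T^-2], RHS [L] → incorrect ✗
- v = at: LHS [L T^-1], RHS [L T^-1] → correct ✓
- F = ma: LHS [L M T^-2], RHS [L M T^-2] → correct ✓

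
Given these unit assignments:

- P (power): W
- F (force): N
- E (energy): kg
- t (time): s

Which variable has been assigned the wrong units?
E

The variable E (energy) should have units J, not kg.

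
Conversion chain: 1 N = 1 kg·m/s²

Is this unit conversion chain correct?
The chain is correct (no errors).

Correct: Newton is defined as kg·m/s²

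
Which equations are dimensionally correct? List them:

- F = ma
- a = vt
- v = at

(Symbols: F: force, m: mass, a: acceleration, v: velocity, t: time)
Dimensionally correct: F = ma, v = at
Dimensionally incorrect: a = vt
Ordered (correct first, then incorrect): F = ma, v = at, a = vt

- F = ma: LHS [L M T^-2], RHS [L M T^-2] → correct ✓
- a = vt: LHS [L T^-2], RHS [L] → incorrect ✗
- v = at: LHS [L T^-1], RHS [L T^-1] → correct ✓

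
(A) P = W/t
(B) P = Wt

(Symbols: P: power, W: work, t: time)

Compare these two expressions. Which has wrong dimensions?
(B)

(A) P = W/t: LHS [L^2 M T^-3], RHS [L^2 M T^-3] ✓
(B) P = Wt: LHS [L^2 M T^-3], RHS [L^2 M T^-1] ✗

Expression (B) P = Wt is dimensionally incorrect.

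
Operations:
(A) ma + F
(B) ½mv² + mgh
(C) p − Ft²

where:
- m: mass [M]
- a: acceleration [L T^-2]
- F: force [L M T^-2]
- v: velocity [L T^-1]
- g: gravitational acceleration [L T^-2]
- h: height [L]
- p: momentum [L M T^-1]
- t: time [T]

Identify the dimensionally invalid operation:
(C) p − Ft²

(A) ma + F: ma [L M T^-2] and F [L M T^-2] — same dimensions ✓
(B) ½mv² + mgh: ½mv² [L^2 M T^-2] and mgh [L^2 M T^-2] — same dimensions ✓
(C) p − Ft²: p [L M T^-1] and Ft² [L M] — different dimensions cannot be added/subtracted ✗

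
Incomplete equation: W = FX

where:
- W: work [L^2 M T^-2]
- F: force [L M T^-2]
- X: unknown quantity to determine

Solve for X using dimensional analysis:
X = d (distance), dimensions [L]

W has dimensions [L^2 M T^-2]; the rest of the RHS (F) has dimensions [L M T^-2].
So X must have dimensions [L] — X = d (distance).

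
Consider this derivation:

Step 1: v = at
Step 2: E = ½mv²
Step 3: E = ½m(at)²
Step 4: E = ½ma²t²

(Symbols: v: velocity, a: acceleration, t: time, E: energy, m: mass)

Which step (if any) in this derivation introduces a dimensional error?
No step introduces an error — all steps are dimensionally consistent.

Step 1: v = at → LHS [L T^-1], RHS [L T^-1] ✓
Step 2: E = ½mv² → LHS [L^2 M T^-2], RHS [L^2 M T^-2] ✓
Step 3: E = ½m(at)² → LHS [L^2 M T^-2], RHS [L^2 M T^-2] ✓
Step 4: E = ½ma²t² → LHS [L^2 M T^-2], RHS [L^2 M T^-2] ✓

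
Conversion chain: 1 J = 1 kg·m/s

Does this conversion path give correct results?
The chain is incorrect (it contains an error).

Incorrect: Joule is kg·m²/s², not kg·m/s (that is momentum)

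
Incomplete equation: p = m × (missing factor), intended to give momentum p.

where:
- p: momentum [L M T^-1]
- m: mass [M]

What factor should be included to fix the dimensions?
v (velocity), dimensions [L T^-1]

p has dimensions [L M T^-1] and m has dimensions [M].
The missing factor must have dimensions [L M T^-1] / [M] = [L T^-1], i.e. velocity (v).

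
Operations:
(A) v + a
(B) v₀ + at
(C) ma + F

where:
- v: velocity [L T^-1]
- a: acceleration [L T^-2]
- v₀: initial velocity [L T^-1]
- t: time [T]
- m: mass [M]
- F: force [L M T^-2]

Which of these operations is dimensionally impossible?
(A) v + a

(A) v + a: v [L T^-1] and a [L T^-2] — different dimensions cannot be added/subtracted ✗
(B) v₀ + at: v₀ [L T^-1] and at [L T^-1] — same dimensions ✓
(C) ma + F: ma [L M T^-2] and F [L M T^-2] — same dimensions ✓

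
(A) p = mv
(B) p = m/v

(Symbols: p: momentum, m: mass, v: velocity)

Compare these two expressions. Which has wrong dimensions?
(B)

(A) p = mv: LHS [L M T^-1], RHS [L M T^-1] ✓
(B) p = m/v: LHS [L M T^-1], RHS [L^-1 M T] ✗

Expression (B) p = m/v is dimensionally incorrect.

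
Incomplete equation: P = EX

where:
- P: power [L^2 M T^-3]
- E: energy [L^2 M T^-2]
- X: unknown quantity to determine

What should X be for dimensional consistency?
X = f (inverse time / frequency (1/t)), dimensions [T^-1]

P has dimensions [L^2 M T^-3]; the rest of the RHS (E) has dimensions [L^2 M T^-2].
So X must have dimensions [T^-1] — X = f (inverse time / frequency (1/t)).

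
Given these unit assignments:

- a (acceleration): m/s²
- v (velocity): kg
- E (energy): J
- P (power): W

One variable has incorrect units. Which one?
v

The variable v (velocity) should have units m/s, not kg.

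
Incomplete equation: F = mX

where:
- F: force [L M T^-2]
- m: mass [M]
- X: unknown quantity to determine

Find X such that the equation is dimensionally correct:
X = a (acceleration), dimensions [L T^-2]

F has dimensions [L M T^-2]; the rest of the RHS (m) has dimensions [M].
So X must have dimensions [L T^-2] — X = a (acceleration).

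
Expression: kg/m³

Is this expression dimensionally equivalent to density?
Yes

The expression kg/m³ has dimensions [L^-3 M], which is exactly density [L^-3 M].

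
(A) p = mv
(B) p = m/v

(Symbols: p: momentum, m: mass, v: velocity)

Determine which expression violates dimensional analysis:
(B)

(A) p = mv: LHS [L M T^-1], RHS [L M T^-1] ✓
(B) p = m/v: LHS [L M T^-1], RHS [L^-1 M T] ✗

Expression (B) p = m/v is dimensionally incorrect.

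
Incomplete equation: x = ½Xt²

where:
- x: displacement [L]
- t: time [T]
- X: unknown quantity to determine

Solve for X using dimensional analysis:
X = a (acceleration), dimensions [L T^-2]

x has dimensions [L]; the rest of the RHS (½ t²) has dimensions [T^2].
So X must have dimensions [L T^-2] — X = a (acceleration).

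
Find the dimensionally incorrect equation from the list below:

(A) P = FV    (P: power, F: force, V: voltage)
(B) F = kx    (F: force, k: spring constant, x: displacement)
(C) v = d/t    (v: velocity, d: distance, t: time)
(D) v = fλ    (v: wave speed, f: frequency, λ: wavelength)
(A) P = FV

The equation (A) P = FV is dimensionally incorrect.

LHS (P): [L^2 M T^-3]
RHS (FV): [I^-1 L^3 M^2 T^-5] ✗

The dimensions do not match. The other three equations balance.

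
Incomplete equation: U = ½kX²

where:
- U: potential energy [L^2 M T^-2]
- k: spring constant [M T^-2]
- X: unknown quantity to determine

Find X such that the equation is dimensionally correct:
X = x (displacement), dimensions [L]

U has dimensions [L^2 M T^-2]; the rest of the RHS (½k) has dimensions [M T^-2].
So X² must have dimensions [L^2], i.e. X has dimensions [L] — X = x (displacement).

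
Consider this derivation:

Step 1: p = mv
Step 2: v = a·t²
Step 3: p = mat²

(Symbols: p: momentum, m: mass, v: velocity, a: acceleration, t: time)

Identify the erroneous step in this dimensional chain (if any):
Step 2

Step 1: p = mv → LHS [L M T^-1], RHS [L M T^-1] ✓
Step 2: v = a·t² → LHS [L T^-1], RHS [L] ✗

The first dimensional inconsistency appears in step 2: v = a·t²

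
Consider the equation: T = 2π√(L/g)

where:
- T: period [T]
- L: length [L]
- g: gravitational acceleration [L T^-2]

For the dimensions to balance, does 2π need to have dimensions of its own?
No

T has dimensions [T] and √(L/g) already has dimensions [T], so the equation balances without 2π contributing any dimensions. 2π is a pure (dimensionless) number; changing or removing it would not affect dimensional consistency.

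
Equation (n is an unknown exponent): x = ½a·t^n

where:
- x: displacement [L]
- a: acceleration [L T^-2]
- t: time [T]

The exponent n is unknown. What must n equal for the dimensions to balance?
n = 2

x has dimensions [L]; t has dimensions [T].
The rest of the RHS has dimensions [L T^-2], so t^n must supply [T^2].
With n = 2: ½a·t^2 has dimensions [L], matching the LHS ✓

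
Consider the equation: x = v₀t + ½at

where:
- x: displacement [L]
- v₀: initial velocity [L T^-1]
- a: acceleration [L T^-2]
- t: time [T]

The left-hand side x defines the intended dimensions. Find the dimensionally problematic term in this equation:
The term ½at

Checking each RHS term against the LHS:
- v₀t: [L] — matches x [L] ✓
- ½at: [L T^-1] — does NOT match x [L] ✗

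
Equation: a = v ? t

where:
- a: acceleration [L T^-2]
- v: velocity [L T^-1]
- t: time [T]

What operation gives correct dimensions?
division (÷): a = v ÷ t

a [L T^-2]; v [L T^-1]; t [T].
v × t → [L] ✗
v ÷ t → [L T^-2] ✓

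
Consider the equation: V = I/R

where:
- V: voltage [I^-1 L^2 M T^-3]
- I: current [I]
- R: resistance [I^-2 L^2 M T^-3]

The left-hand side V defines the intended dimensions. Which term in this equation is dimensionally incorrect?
The right-hand side term I/R

V has dimensions [I^-1 L^2 M T^-3], but I/R has dimensions [I^3 L^-2 M^-1 T^3], so the term I/R is dimensionally wrong for V.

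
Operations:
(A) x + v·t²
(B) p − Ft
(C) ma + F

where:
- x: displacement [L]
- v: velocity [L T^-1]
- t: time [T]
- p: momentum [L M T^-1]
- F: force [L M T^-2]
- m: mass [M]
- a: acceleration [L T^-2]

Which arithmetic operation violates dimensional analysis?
(A) x + v·t²

(A) x + v·t²: x [L] and v·t² [L T] — different dimensions cannot be added/subtracted ✗
(B) p − Ft: p [L M T^-1] and Ft [L M T^-1] — same dimensions ✓
(C) ma + F: ma [L M T^-2] and F [L M T^-2] — same dimensions ✓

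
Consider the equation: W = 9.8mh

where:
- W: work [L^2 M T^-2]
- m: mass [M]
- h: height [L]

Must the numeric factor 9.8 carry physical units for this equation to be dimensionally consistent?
Yes

W has dimensions [L^2 M T^-2], while mh alone has dimensions [L M]. For the equation to balance, the factor 9.8 must carry dimensions [L T^-2] — it is a dimensional constant (a numerical value of a physical quantity with its units suppressed), not a pure number.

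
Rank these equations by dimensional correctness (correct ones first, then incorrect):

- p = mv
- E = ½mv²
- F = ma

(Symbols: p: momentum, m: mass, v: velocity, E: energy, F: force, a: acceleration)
Dimensionally correct: p = mv, E = ½mv², F = ma
Dimensionally incorrect: none
Ordered (correct first, then incorrect): p = mv, E = ½mv², F = ma

- p = mv: LHS [L M T^-1], RHS [L M T^-1] → correct ✓
- E = ½mv²: LHS [L^2 M T^-2], RHS [L^2 M T^-2] → correct ✓
- F = ma: LHS [L M T^-2], RHS [L M T^-2] → correct ✓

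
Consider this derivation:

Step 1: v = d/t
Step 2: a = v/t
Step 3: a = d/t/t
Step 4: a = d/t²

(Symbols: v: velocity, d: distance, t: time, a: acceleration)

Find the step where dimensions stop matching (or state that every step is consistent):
No step introduces an error — all steps are dimensionally consistent.

Step 1: v = d/t → LHS [L T^-1], RHS [L T^-1] ✓
Step 2: a = v/t → LHS [L T^-2], RHS [L T^-2] ✓
Step 3: a = d/t/t → LHS [L T^-2], RHS [L T^-2] ✓
Step 4: a = d/t² → LHS [L T^-2], RHS [L T^-2] ✓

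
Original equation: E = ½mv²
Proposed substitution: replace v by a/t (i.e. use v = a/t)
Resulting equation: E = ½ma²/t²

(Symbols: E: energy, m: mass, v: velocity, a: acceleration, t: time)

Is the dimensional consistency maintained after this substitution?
No

[v] = [L T^-1] and [a/t] = [L T^-3]. These differ, so the substitution replaces a quantity by one of different dimensions and the result E = ½ma²/t² has LHS [L^2 M T^-2] vs RHS [L^2 M T^-6] — inconsistent.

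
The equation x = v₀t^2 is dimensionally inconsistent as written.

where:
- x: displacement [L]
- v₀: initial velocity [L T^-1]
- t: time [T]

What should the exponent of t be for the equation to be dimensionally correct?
The exponent of t should be 1: x = v₀t

The LHS x has dimensions [L]; t has dimensions [T].
As written, the RHS v₀t^2 (exponent 2 on t) has dimensions [L T], which does not match.
With exponent 1, the RHS v₀t has dimensions [L], matching the LHS.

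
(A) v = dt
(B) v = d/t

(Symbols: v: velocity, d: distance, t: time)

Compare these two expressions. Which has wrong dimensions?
(A)

(A) v = dt: LHS [L T^-1], RHS [L T] ✗
(B) v = d/t: LHS [L T^-1], RHS [L T^-1] ✓

Expression (A) v = dt is dimensionally incorrect.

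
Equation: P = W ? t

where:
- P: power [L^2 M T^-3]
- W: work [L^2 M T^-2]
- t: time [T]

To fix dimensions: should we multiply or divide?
division (÷): P = W ÷ t

P [L^2 M T^-3]; W [L^2 M T^-2]; t [T].
W × t → [L^2 M T^-1] ✗
W ÷ t → [L^2 M T^-3] ✓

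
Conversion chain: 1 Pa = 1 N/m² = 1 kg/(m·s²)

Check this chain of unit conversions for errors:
The chain is correct (no errors).

Correct: Pascal is Newton per square meter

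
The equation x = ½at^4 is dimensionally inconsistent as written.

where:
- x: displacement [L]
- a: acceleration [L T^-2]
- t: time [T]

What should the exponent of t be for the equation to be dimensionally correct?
The exponent of t should be 2: x = ½at^2

The LHS x has dimensions [L]; t has dimensions [T].
As written, the RHS ½at^4 (exponent 4 on t) has dimensions [L T^2], which does not match.
With exponent 2, the RHS ½at^2 has dimensions [L], matching the LHS.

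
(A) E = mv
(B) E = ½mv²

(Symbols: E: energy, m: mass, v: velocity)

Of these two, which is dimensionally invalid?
(A)

(A) E = mv: LHS [L^2 M T^-2], RHS [L M T^-1] ✗
(B) E = ½mv²: LHS [L^2 M T^-2], RHS [L^2 M T^-2] ✓

Expression (A) E = mv is dimensionally incorrect.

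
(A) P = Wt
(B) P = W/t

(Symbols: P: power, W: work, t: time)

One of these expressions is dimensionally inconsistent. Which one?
(A)

(A) P = Wt: LHS [L^2 M T^-3], RHS [L^2 M T^-1] ✗
(B) P = W/t: LHS [L^2 M T^-3], RHS [L^2 M T^-3] ✓

Expression (A) P = Wt is dimensionally incorrect.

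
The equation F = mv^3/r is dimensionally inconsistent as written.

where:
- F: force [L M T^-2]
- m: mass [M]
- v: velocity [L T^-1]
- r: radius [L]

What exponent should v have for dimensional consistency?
The exponent of v should be 2: F = mv^2/r

The LHS F has dimensions [L M T^-2]; v has dimensions [L T^-1].
As written, the RHS mv^3/r (exponent 3 on v) has dimensions [L^2 M T^-3], which does not match.
With exponent 2, the RHS mv^2/r has dimensions [L M T^-2], matching the LHS.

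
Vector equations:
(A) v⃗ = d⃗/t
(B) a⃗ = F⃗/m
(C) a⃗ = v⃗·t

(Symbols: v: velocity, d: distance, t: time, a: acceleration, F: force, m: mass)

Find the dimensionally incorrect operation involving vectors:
(C) a⃗ = v⃗·t

(A) v⃗ = d⃗/t: LHS [L T^-1], RHS [L T^-1] ✓ — displacement (vector) divided by time (scalar)
(B) a⃗ = F⃗/m: LHS [L T^-2], RHS [L T^-2] ✓ — force (vector) divided by mass (scalar)
(C) a⃗ = v⃗·t: LHS [L T^-2], RHS [L] ✗ — acceleration is velocity per time; should be v⃗/t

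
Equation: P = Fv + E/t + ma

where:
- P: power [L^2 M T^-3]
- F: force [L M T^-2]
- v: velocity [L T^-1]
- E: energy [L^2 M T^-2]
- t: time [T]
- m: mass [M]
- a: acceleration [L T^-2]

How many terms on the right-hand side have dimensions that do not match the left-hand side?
1

LHS P: [L^2 M T^-3]
- Fv: [L^2 M T^-3] ✓
- E/t: [L^2 M T^-3] ✓
- ma: [L M T^-2] ✗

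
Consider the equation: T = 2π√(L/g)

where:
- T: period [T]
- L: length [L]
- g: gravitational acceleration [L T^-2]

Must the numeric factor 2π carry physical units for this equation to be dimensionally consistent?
No

T has dimensions [T] and √(L/g) already has dimensions [T], so the equation balances without 2π contributing any dimensions. 2π is a pure (dimensionless) number; changing or removing it would not affect dimensional consistency.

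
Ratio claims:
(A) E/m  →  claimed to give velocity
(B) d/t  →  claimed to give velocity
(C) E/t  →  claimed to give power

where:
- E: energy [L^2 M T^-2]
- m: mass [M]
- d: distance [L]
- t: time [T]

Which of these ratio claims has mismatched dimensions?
(A) E/m does not give velocity

(A) E/m: [L^2 T^-2] ≠ velocity [L T^-1] ✗
(B) d/t: [L T^-1] = velocity [L T^-1] ✓
(C) E/t: [L^2 M T^-3] = power [L^2 M T^-3] ✓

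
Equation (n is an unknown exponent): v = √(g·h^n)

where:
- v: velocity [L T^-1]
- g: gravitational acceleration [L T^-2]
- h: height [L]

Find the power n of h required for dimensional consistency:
n = 1

v has dimensions [L T^-1]; h has dimensions [L].
With n = 1: √(g·h^1) has dimensions [L T^-1], matching the LHS ✓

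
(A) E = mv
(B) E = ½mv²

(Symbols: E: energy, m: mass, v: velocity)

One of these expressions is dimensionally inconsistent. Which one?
(A)

(A) E = mv: LHS [L^2 M T^-2], RHS [L M T^-1] ✗
(B) E = ½mv²: LHS [L^2 M T^-2], RHS [L^2 M T^-2] ✓

Expression (A) E = mv is dimensionally incorrect.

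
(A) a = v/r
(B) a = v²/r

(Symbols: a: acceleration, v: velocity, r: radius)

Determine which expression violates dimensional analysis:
(A)

(A) a = v/r: LHS [L T^-2], RHS [T^-1] ✗
(B) a = v²/r: LHS [L T^-2], RHS [L T^-2] ✓

Expression (A) a = v/r is dimensionally incorrect.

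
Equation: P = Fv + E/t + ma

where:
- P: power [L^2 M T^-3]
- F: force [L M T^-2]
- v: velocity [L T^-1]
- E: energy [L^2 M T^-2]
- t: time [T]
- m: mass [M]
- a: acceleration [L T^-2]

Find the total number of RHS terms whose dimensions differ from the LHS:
1

LHS P: [L^2 M T^-3]
- Fv: [L^2 M T^-3] ✓
- E/t: [L^2 M T^-3] ✓
- ma: [L M T^-2] ✗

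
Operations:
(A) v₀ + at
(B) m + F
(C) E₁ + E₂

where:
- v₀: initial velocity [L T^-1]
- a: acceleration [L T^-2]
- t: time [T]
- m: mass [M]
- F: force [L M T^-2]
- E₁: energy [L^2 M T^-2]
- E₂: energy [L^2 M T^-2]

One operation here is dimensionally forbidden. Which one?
(B) m + F

(A) v₀ + at: v₀ [L T^-1] and at [L T^-1] — same dimensions ✓
(B) m + F: m [M] and F [L M T^-2] — different dimensions cannot be added/subtracted ✗
(C) E₁ + E₂: E₁ [L^2 M T^-2] and E₂ [L^2 M T^-2] — same dimensions ✓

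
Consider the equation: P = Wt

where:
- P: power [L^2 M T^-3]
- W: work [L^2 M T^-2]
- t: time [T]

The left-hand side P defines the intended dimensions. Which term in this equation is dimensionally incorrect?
The right-hand side term Wt

P has dimensions [L^2 M T^-3], but Wt has dimensions [L^2 M T^-1], so the term Wt is dimensionally wrong for P.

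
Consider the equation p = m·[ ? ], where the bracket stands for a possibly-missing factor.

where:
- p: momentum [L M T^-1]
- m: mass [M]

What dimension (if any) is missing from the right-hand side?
[L T^-1] — velocity (e.g. v)

p has dimensions [L M T^-1]; m has dimensions [M].
The bracketed factor must supply [L M T^-1] / [M] = [L T^-1].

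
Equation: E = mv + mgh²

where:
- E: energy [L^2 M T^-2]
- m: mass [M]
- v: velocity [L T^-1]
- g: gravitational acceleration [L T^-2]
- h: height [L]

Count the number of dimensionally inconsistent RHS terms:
2

LHS E: [L^2 M T^-2]
- mv: [L M T^-1] ✗
- mgh²: [L^3 M T^-2] ✗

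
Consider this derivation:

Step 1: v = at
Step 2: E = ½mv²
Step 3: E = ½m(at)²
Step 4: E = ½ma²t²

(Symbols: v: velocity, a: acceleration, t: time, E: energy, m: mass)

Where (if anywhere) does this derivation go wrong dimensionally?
No step introduces an error — all steps are dimensionally consistent.

Step 1: v = at → LHS [L T^-1], RHS [L T^-1] ✓
Step 2: E = ½mv² → LHS [L^2 M T^-2], RHS [L^2 M T^-2] ✓
Step 3: E = ½m(at)² → LHS [L^2 M T^-2], RHS [L^2 M T^-2] ✓
Step 4: E = ½ma²t² → LHS [L^2 M T^-2], RHS [L^2 M T^-2] ✓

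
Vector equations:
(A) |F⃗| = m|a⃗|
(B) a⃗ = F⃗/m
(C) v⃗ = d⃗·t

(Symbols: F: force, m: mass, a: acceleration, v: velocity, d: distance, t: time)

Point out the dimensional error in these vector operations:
(C) v⃗ = d⃗·t

(A) |F⃗| = m|a⃗|: LHS [L M T^-2], RHS [L M T^-2] ✓ — magnitudes of vectors are scalars
(B) a⃗ = F⃗/m: LHS [L T^-2], RHS [L T^-2] ✓ — force (vector) divided by mass (scalar)
(C) v⃗ = d⃗·t: LHS [L T^-1], RHS [L T] ✗ — velocity is displacement per time; should be d⃗/t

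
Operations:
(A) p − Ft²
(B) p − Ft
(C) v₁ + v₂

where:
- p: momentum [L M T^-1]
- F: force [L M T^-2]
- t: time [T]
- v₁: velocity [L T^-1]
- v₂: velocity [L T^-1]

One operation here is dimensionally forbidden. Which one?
(A) p − Ft²

(A) p − Ft²: p [L M T^-1] and Ft² [L M] — different dimensions cannot be added/subtracted ✗
(B) p − Ft: p [L M T^-1] and Ft [L M T^-1] — same dimensions ✓
(C) v₁ + v₂: v₁ [L T^-1] and v₂ [L T^-1] — same dimensions ✓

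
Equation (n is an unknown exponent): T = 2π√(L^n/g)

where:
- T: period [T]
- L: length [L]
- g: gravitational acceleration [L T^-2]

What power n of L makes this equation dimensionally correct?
n = 1

T has dimensions [T]; L has dimensions [L].
With n = 1: 2π√(L^1/g) has dimensions [T], matching the LHS ✓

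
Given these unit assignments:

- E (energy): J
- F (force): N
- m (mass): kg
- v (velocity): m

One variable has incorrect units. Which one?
v

The variable v (velocity) should have units m/s, not m.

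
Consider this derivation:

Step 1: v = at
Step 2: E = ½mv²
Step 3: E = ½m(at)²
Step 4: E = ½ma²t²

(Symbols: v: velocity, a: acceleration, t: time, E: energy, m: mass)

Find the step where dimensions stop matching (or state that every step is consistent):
No step introduces an error — all steps are dimensionally consistent.

Step 1: v = at → LHS [L T^-1], RHS [L T^-1] ✓
Step 2: E = ½mv² → LHS [L^2 M T^-2], RHS [L^2 M T^-2] ✓
Step 3: E = ½m(at)² → LHS [L^2 M T^-2], RHS [L^2 M T^-2] ✓
Step 4: E = ½ma²t² → LHS [L^2 M T^-2], RHS [L^2 M T^-2] ✓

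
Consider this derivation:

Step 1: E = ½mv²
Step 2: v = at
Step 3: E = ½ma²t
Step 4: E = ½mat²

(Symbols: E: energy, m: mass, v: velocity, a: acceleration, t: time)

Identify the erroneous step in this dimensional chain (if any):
Step 3

Step 1: E = ½mv² → LHS [L^2 M T^-2], RHS [L^2 M T^-2] ✓
Step 2: v = at → LHS [L T^-1], RHS [L T^-1] ✓
Step 3: E = ½ma²t → LHS [L^2 M T^-2], RHS [L^2 M T^-3] ✗

The first dimensional inconsistency appears in step 3: E = ½ma²t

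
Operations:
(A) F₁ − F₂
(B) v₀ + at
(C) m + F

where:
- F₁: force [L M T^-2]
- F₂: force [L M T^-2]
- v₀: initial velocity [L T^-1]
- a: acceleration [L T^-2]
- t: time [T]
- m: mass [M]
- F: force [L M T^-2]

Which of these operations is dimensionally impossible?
(C) m + F

(A) F₁ − F₂: F₁ [L M T^-2] and F₂ [L M T^-2] — same dimensions ✓
(B) v₀ + at: v₀ [L T^-1] and at [L T^-1] — same dimensions ✓
(C) m + F: m [M] and F [L M T^-2] — different dimensions cannot be added/subtracted ✗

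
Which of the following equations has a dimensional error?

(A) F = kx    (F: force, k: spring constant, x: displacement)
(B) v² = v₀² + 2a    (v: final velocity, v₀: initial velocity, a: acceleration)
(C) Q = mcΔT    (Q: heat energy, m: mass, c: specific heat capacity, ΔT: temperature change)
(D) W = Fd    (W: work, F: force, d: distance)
(B) v² = v₀² + 2a

The equation (B) v² = v₀² + 2a is dimensionally incorrect.

LHS (v²): [L^2 T^-2]
RHS terms:
  - v₀²: [L^2 T^-2] ✓
  - 2a: [L T^-2] ✗ (does not match LHS)

The dimensions do not match. The other three equations balance.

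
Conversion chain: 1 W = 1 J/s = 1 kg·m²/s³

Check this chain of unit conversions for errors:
The chain is correct (no errors).

Correct: Watt is Joule per second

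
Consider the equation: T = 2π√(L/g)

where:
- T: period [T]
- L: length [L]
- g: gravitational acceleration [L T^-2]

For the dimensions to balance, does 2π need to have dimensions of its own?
No

T has dimensions [T] and √(L/g) already has dimensions [T], so the equation balances without 2π contributing any dimensions. 2π is a pure (dimensionless) number; changing or removing it would not affect dimensional consistency.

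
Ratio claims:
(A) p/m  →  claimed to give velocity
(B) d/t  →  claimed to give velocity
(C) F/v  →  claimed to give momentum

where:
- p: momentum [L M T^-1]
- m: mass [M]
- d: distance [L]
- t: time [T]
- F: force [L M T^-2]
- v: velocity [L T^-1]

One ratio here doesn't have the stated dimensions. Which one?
(C) F/v does not give momentum

(A) p/m: [L T^-1] = velocity [L T^-1] ✓
(B) d/t: [L T^-1] = velocity [L T^-1] ✓
(C) F/v: [M T^-1] ≠ momentum [L M T^-1] ✗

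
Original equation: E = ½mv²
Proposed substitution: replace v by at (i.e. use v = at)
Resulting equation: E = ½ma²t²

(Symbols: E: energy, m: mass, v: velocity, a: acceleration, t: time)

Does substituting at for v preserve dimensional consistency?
Yes

[v] = [L T^-1] and [at] = [L T^-1]. These match, so the substitution replaces a quantity by one of the same dimensions and the result E = ½ma²t² has LHS [L^2 M T^-2] vs RHS [L^2 M T^-2] — still consistent.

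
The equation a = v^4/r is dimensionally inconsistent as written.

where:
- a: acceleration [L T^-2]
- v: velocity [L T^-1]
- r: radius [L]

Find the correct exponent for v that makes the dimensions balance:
The exponent of v should be 2: a = v^2/r

The LHS a has dimensions [L T^-2]; v has dimensions [L T^-1].
As written, the RHS v^4/r (exponent 4 on v) has dimensions [L^3 T^-4], which does not match.
With exponent 2, the RHS v^2/r has dimensions [L T^-2], matching the LHS.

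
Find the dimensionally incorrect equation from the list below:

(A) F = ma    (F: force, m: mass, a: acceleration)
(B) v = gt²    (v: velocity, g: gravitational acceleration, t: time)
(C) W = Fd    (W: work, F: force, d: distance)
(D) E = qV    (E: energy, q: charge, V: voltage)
(B) v = gt²

The equation (B) v = gt² is dimensionally incorrect.

LHS (v): [L T^-1]
RHS (gt²): [L] ✗

The dimensions do not match. The other three equations balance.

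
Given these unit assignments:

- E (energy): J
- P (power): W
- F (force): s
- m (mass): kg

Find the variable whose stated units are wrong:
F

The variable F (force) should have units N, not s.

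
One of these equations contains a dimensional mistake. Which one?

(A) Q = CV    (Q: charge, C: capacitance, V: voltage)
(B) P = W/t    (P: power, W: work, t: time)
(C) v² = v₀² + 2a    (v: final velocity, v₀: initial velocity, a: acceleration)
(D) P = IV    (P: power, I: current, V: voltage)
(C) v² = v₀² + 2a

The equation (C) v² = v₀² + 2a is dimensionally incorrect.

LHS (v²): [L^2 T^-2]
RHS terms:
  - v₀²: [L^2 T^-2] ✓
  - 2a: [L T^-2] ✗ (does not match LHS)

The dimensions do not match. The other three equations balance.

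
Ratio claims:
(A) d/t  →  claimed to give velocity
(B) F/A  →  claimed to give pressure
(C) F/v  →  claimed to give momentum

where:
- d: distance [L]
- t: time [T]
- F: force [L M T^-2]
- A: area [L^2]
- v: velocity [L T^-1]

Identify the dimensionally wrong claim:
(C) F/v does not give momentum

(A) d/t: [L T^-1] = velocity [L T^-1] ✓
(B) F/A: [L^-1 M T^-2] = pressure [L^-1 M T^-2] ✓
(C) F/v: [M T^-1] ≠ momentum [L M T^-1] ✗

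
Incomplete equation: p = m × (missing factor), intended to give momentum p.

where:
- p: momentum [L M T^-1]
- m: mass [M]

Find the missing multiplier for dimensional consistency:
v (velocity), dimensions [L T^-1]

p has dimensions [L M T^-1] and m has dimensions [M].
The missing factor must have dimensions [L M T^-1] / [M] = [L T^-1], i.e. velocity (v).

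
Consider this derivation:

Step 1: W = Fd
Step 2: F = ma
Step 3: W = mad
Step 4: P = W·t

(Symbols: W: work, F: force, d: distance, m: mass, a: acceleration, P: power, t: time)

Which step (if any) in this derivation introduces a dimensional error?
Step 4

Step 1: W = Fd → LHS [L^2 M T^-2], RHS [L^2 M T^-2] ✓
Step 2: F = ma → LHS [L M T^-2], RHS [L M T^-2] ✓
Step 3: W = mad → LHS [L^2 M T^-2], RHS [L^2 M T^-2] ✓
Step 4: P = W·t → LHS [L^2 M T^-3], RHS [L^2 M T^-1] ✗

The first dimensional inconsistency appears in step 4: P = W·t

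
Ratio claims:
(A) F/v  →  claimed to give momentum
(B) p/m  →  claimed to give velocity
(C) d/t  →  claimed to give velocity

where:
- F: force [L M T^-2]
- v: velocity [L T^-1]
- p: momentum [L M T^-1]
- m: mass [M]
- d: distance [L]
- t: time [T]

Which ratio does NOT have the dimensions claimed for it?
(A) F/v does not give momentum

(A) F/v: [M T^-1] ≠ momentum [L M T^-1] ✗
(B) p/m: [L T^-1] = velocity [L T^-1] ✓
(C) d/t: [L T^-1] = velocity [L T^-1] ✓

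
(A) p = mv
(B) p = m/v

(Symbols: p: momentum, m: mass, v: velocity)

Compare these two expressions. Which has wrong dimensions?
(B)

(A) p = mv: LHS [L M T^-1], RHS [L M T^-1] ✓
(B) p = m/v: LHS [L M T^-1], RHS [L^-1 M T] ✗

Expression (B) p = m/v is dimensionally incorrect.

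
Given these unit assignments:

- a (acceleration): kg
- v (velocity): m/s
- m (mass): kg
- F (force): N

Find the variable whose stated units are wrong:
a

The variable a (acceleration) should have units m/s², not kg.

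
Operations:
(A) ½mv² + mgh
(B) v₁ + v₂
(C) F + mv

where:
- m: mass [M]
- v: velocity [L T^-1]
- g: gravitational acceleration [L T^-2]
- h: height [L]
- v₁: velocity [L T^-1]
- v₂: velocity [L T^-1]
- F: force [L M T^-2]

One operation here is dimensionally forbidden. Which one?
(C) F + mv

(A) ½mv² + mgh: ½mv² [L^2 M T^-2] and mgh [L^2 M T^-2] — same dimensions ✓
(B) v₁ + v₂: v₁ [L T^-1] and v₂ [L T^-1] — same dimensions ✓
(C) F + mv: F [L M T^-2] and mv [L M T^-1] — different dimensions cannot be added/subtracted ✗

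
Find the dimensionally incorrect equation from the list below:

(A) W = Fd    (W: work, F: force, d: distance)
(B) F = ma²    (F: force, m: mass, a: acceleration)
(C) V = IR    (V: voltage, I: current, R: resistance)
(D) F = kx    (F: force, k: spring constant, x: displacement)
(B) F = ma²

The equation (B) F = ma² is dimensionally incorrect.

LHS (F): [L M T^-2]
RHS (ma²): [L^2 M T^-4] ✗

The dimensions do not match. The other three equations balance.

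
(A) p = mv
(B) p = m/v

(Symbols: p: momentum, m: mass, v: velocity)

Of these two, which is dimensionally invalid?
(B)

(A) p = mv: LHS [L M T^-1], RHS [L M T^-1] ✓
(B) p = m/v: LHS [L M T^-1], RHS [L^-1 M T] ✗

Expression (B) p = m/v is dimensionally incorrect.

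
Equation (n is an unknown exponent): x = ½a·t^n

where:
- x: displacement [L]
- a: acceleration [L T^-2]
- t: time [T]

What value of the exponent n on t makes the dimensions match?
n = 2

x has dimensions [L]; t has dimensions [T].
The rest of the RHS has dimensions [L T^-2], so t^n must supply [T^2].
With n = 2: ½a·t^2 has dimensions [L], matching the LHS ✓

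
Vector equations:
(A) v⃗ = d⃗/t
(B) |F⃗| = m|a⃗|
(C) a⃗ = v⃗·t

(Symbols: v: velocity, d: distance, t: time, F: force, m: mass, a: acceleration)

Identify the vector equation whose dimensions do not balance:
(C) a⃗ = v⃗·t

(A) v⃗ = d⃗/t: LHS [L T^-1], RHS [L T^-1] ✓ — displacement (vector) divided by time (scalar)
(B) |F⃗| = m|a⃗|: LHS [L M T^-2], RHS [L M T^-2] ✓ — magnitudes of vectors are scalars
(C) a⃗ = v⃗·t: LHS [L T^-2], RHS [L] ✗ — acceleration is velocity per time; should be v⃗/t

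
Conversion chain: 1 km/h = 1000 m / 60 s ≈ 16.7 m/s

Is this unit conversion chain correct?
The chain is incorrect (it contains an error).

Incorrect: 1 h = 3600 s, not 60 s (1 km/h ≈ 0.278 m/s)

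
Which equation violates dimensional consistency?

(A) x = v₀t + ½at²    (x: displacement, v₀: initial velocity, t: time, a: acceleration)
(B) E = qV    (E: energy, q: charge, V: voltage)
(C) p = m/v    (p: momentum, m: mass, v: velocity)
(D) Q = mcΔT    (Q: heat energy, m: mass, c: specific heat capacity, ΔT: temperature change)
(C) p = m/v

The equation (C) p = m/v is dimensionally incorrect.

LHS (p): [L M T^-1]
RHS (m/v): [L^-1 M T] ✗

The dimensions do not match. The other three equations balance.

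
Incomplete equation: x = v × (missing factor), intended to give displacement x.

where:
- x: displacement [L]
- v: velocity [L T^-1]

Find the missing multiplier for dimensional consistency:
t (time), dimensions [T]

x has dimensions [L] and v has dimensions [L T^-1].
The missing factor must have dimensions [L] / [L T^-1] = [T], i.e. time (t).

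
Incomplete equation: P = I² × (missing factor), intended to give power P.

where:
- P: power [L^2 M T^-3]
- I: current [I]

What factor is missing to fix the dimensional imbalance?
R (resistance), dimensions [I^-2 L^2 M T^-3]

P has dimensions [L^2 M T^-3] and I² has dimensions [I^2].
The missing factor must have dimensions [L^2 M T^-3] / [I^2] = [I^-2 L^2 M T^-3], i.e. resistance (R).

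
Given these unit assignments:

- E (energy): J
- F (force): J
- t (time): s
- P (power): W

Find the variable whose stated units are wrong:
F

The variable F (force) should have units N, not J.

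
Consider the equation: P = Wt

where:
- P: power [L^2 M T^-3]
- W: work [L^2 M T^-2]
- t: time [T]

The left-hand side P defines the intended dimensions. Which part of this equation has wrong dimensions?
The right-hand side term Wt

P has dimensions [L^2 M T^-3], but Wt has dimensions [L^2 M T^-1], so the term Wt is dimensionally wrong for P.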